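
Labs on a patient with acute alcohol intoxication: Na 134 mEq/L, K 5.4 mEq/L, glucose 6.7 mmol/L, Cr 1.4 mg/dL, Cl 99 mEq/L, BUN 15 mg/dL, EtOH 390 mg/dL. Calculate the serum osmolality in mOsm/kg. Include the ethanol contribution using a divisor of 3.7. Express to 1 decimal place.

385.5 mOsm/kg

Calculated osmolality = 2·Na + glucose + BUN/2.8 + ethanol/3.7
= 2·134 + 6.7 + 15/2.8 + 390/3.7
= 268 + 6.70 + 5.36 + 105.41
= 385.47 mOsm/kg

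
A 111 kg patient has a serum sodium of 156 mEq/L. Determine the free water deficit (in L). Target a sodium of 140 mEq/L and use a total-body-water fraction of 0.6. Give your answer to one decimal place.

TBW = 0.6 · 111 = 66.6 L
Free water deficit = TBW · (Na/140 − 1)
= 66.6 · (156/140 − 1)
= 66.6 · 0.1143
= 7.61 L

7.6 L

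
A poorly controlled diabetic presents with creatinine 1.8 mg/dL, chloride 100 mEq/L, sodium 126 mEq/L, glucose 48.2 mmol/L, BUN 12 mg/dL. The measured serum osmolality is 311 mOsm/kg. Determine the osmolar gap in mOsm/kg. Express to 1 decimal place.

Calculated osmolality = 2·Na + glucose + BUN/2.8
= 2·126 + 48.2 + 12/2.8
= 252 + 48.20 + 4.29
= 304.49 mOsm/kg ≈ 304.5 mOsm/kg
Osmolar gap = measured − calculated = 311 − 304.5 = 6.5 mOsm/kg

6.5 mOsm/kg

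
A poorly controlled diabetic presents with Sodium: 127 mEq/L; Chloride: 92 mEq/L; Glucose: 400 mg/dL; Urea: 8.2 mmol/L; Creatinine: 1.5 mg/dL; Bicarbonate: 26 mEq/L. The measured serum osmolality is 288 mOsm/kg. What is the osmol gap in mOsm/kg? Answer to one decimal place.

Calculated osmolality = 2·Na + glucose/18 + urea
= 2·127 + 400/18 + 8.2
= 254 + 22.22 + 8.20
= 284.42 mOsm/kg ≈ 284.4 mOsm/kg
Osmolar gap = measured − calculated = 288 − 284.4 = 3.6 mOsm/kg

3.6 mOsm/kg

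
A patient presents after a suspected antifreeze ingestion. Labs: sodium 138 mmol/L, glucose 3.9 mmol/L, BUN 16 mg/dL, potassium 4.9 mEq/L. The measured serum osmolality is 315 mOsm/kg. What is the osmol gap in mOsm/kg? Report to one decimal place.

29.4 mOsm/kg

Calculated osmolality = 2·Na + glucose + BUN/2.8
= 2·138 + 3.9 + 16/2.8
= 276 + 3.90 + 5.71
= 285.61 mOsm/kg ≈ 285.6 mOsm/kg
Osmolar gap = measured − calculated = 315 − 285.6 = 29.4 mOsm/kg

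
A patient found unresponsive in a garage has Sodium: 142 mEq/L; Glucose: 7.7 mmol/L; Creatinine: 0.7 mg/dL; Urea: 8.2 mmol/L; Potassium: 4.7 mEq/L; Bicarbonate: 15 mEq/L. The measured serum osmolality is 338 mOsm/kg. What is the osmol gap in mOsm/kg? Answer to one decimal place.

38.1 mOsm/kg

Calculated osmolality = 2·Na + glucose + urea
= 2·142 + 7.7 + 8.2
= 284 + 7.70 + 8.20
= 299.9 mOsm/kg ≈ 299.9 mOsm/kg
Osmolar gap = measured − calculated = 338 − 299.9 = 38.1 mOsm/kg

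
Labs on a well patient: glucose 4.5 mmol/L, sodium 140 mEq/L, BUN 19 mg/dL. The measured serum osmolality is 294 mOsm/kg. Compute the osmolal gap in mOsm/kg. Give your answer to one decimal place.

Calculated osmolality = 2·Na + glucose + BUN/2.8
= 2·140 + 4.5 + 19/2.8
= 280 + 4.50 + 6.79
= 291.29 mOsm/kg ≈ 291.3 mOsm/kg
Osmolar gap = measured − calculated = 294 − 291.3 = 2.7 mOsm/kg

2.7 mOsm/kg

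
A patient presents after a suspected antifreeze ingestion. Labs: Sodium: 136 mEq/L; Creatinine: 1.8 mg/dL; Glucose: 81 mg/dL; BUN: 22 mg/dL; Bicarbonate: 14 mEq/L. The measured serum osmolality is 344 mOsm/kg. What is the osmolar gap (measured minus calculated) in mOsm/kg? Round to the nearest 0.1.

Calculated osmolality = 2·Na + glucose/18 + BUN/2.8
= 2·136 + 81/18 + 22/2.8
= 272 + 4.50 + 7.86
= 284.36 mOsm/kg ≈ 284.4 mOsm/kg
Osmolar gap = measured − calculated = 344 − 284.4 = 59.6 mOsm/kg

59.6 mOsm/kg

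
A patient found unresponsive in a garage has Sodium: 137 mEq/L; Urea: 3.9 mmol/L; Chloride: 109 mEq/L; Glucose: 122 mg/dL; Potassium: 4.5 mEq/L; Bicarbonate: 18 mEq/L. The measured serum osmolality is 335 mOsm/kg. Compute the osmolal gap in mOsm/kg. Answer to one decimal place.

50.3 mOsm/kg

Calculated osmolality = 2·Na + glucose/18 + urea
= 2·137 + 122/18 + 3.9
= 274 + 6.78 + 3.90
= 284.68 mOsm/kg ≈ 284.7 mOsm/kg
Osmolar gap = measured − calculated = 335 − 284.7 = 50.3 mOsm/kg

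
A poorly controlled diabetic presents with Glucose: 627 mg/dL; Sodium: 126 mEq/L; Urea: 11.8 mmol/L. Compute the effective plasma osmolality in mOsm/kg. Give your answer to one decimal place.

Effective osmolality excludes urea (freely permeant across cell membranes):
2·Na + glucose/18
= 2·126 + 627/18
= 252 + 34.83
= 286.83 mOsm/kg

286.8 mOsm/kg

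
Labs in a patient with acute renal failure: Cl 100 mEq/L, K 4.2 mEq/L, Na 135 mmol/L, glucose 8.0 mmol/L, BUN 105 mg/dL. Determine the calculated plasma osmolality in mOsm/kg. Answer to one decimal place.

Calculated osmolality = 2·Na + glucose + BUN/2.8
= 2·135 + 8 + 105/2.8
= 270 + 8 + 37.50
= 315.5 mOsm/kg

315.5 mOsm/kg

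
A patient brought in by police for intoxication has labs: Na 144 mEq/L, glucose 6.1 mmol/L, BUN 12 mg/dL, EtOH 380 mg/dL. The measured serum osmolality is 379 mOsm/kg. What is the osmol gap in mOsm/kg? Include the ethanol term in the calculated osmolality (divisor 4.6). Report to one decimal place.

Calculated osmolality = 2·Na + glucose + BUN/2.8 + ethanol/4.6
= 2·144 + 6.1 + 12/2.8 + 380/4.6
= 288 + 6.10 + 4.29 + 82.61
= 381 mOsm/kg ≈ 381.0 mOsm/kg
Osmolar gap = measured − calculated = 379 − 381.0 = -2.0 mOsm/kg

-2.0 mOsm/kg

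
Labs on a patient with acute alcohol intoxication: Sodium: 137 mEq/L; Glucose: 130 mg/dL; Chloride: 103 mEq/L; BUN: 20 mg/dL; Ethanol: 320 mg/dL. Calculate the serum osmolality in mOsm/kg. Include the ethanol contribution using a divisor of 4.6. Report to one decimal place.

Calculated osmolality = 2·Na + glucose/18 + BUN/2.8 + ethanol/4.6
= 2·137 + 130/18 + 20/2.8 + 320/4.6
= 274 + 7.22 + 7.14 + 69.57
= 357.93 mOsm/kg

357.9 mOsm/kg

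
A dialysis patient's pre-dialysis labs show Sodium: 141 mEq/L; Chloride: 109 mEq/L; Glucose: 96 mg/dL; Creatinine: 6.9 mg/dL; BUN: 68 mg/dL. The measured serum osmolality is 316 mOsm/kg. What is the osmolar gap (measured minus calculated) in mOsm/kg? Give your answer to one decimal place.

Calculated osmolality = 2·Na + glucose/18 + BUN/2.8
= 2·141 + 96/18 + 68/2.8
= 282 + 5.33 + 24.29
= 311.62 mOsm/kg ≈ 311.6 mOsm/kg
Osmolar gap = measured − calculated = 316 − 311.6 = 4.4 mOsm/kg

4.4 mOsm/kg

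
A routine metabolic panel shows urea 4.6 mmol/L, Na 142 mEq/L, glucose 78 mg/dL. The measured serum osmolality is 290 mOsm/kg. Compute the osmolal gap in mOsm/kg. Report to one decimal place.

Calculated osmolality = 2·Na + glucose/18 + urea
= 2·142 + 78/18 + 4.6
= 284 + 4.33 + 4.60
= 292.93 mOsm/kg ≈ 292.9 mOsm/kg
Osmolar gap = measured − calculated = 290 − 292.9 = -2.9 mOsm/kg

-2.9 mOsm/kg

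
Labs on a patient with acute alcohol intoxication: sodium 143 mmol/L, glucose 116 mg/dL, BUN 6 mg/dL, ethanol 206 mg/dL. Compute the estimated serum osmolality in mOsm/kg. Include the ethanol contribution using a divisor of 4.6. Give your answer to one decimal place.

Calculated osmolality = 2·Na + glucose/18 + BUN/2.8 + ethanol/4.6
= 2·143 + 116/18 + 6/2.8 + 206/4.6
= 286 + 6.44 + 2.14 + 44.78
= 339.36 mOsm/kg

339.4 mOsm/kg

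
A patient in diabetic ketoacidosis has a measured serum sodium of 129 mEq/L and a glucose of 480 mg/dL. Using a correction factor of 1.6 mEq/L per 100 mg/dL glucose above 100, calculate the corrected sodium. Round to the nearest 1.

Corrected Na = measured Na + 1.6 · (glucose − 100)/100
= 129 + 1.6 · (480 − 100)/100
= 129 + 6.1
= 135.1 mEq/L

135 mEq/L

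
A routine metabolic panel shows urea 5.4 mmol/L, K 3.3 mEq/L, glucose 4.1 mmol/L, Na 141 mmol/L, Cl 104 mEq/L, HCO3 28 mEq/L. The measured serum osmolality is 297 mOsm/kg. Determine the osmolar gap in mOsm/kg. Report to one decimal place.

5.5 mOsm/kg

Calculated osmolality = 2·Na + glucose + urea
= 2·141 + 4.1 + 5.4
= 282 + 4.10 + 5.40
= 291.5 mOsm/kg ≈ 291.5 mOsm/kg
Osmolar gap = measured − calculated = 297 − 291.5 = 5.5 mOsm/kg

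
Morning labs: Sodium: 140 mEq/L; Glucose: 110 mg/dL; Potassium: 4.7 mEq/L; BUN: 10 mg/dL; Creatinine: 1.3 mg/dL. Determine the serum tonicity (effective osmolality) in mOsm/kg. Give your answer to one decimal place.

Effective osmolality excludes urea (freely permeant across cell membranes):
2·Na + glucose/18
= 2·140 + 110/18
= 280 + 6.11
= 286.11 mOsm/kg

286.1 mOsm/kg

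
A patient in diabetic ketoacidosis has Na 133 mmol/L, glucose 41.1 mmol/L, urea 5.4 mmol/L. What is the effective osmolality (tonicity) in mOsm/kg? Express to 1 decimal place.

Effective osmolality excludes urea (freely permeant across cell membranes):
2·Na + glucose
= 2·133 + 41.1
= 266 + 41.1
= 307.1 mOsm/kg

307.1 mOsm/kg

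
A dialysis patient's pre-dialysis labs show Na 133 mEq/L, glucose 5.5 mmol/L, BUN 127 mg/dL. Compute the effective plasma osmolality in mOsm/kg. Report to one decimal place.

Effective osmolality excludes urea (freely permeant across cell membranes):
2·Na + glucose
= 2·133 + 5.5
= 266 + 5.5
= 271.5 mOsm/kg

271.5 mOsm/kg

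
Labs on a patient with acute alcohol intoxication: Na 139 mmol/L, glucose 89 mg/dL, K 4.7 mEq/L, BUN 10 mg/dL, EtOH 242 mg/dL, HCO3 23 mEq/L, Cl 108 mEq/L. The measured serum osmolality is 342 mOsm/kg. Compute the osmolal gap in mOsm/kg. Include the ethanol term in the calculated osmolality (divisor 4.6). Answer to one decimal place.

2.9 mOsm/kg

Calculated osmolality = 2·Na + glucose/18 + BUN/2.8 + ethanol/4.6
= 2·139 + 89/18 + 10/2.8 + 242/4.6
= 278 + 4.94 + 3.57 + 52.61
= 339.12 mOsm/kg ≈ 339.1 mOsm/kg
Osmolar gap = measured − calculated = 342 − 339.1 = 2.9 mOsm/kg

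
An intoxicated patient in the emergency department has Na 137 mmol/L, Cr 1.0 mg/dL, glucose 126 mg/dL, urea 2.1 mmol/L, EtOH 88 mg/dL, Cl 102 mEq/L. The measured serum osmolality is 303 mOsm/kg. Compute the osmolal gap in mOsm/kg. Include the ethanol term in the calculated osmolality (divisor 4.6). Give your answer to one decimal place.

Calculated osmolality = 2·Na + glucose/18 + urea + ethanol/4.6
= 2·137 + 126/18 + 2.1 + 88/4.6
= 274 + 7 + 2.10 + 19.13
= 302.23 mOsm/kg ≈ 302.2 mOsm/kg
Osmolar gap = measured − calculated = 303 − 302.2 = 0.8 mOsm/kg

0.8 mOsm/kg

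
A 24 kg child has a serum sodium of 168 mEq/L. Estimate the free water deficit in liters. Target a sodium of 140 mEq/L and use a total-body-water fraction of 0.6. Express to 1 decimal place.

2.9 L

TBW = 0.6 · 24 = 14.4 L
Free water deficit = TBW · (Na/140 − 1)
= 14.4 · (168/140 − 1)
= 14.4 · 0.2
= 2.88 L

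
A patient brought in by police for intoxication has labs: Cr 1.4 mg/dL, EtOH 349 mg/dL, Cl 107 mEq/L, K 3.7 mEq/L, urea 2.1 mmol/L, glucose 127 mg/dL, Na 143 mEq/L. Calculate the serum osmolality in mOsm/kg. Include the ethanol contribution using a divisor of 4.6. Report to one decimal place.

371.0 mOsm/kg

Calculated osmolality = 2·Na + glucose/18 + urea + ethanol/4.6
= 2·143 + 127/18 + 2.1 + 349/4.6
= 286 + 7.06 + 2.10 + 75.87
= 371.03 mOsm/kg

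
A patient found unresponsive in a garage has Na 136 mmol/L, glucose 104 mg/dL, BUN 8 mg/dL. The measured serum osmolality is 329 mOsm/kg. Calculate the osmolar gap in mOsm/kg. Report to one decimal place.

Calculated osmolality = 2·Na + glucose/18 + BUN/2.8
= 2·136 + 104/18 + 8/2.8
= 272 + 5.78 + 2.86
= 280.64 mOsm/kg ≈ 280.6 mOsm/kg
Osmolar gap = measured − calculated = 329 − 280.6 = 48.4 mOsm/kg

48.4 mOsm/kg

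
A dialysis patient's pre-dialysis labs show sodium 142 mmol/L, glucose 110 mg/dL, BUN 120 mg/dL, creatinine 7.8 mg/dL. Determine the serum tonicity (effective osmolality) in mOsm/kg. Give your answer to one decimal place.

Effective osmolality excludes urea (freely permeant across cell membranes):
2·Na + glucose/18
= 2·142 + 110/18
= 284 + 6.11
= 290.11 mOsm/kg

290.1 mOsm/kg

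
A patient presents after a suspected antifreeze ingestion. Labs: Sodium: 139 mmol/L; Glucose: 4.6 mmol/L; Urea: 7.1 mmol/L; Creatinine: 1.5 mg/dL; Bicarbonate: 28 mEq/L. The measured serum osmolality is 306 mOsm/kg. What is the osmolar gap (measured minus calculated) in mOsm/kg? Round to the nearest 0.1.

Calculated osmolality = 2·Na + glucose + urea
= 2·139 + 4.6 + 7.1
= 278 + 4.60 + 7.10
= 289.7 mOsm/kg ≈ 289.7 mOsm/kg
Osmolar gap = measured − calculated = 306 − 289.7 = 16.3 mOsm/kg

16.3 mOsm/kg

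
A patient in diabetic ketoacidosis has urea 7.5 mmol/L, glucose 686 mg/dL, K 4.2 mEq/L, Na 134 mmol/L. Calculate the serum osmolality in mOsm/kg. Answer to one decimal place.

Calculated osmolality = 2·Na + glucose/18 + urea
= 2·134 + 686/18 + 7.5
= 268 + 38.11 + 7.50
= 313.61 mOsm/kg

313.6 mOsm/kg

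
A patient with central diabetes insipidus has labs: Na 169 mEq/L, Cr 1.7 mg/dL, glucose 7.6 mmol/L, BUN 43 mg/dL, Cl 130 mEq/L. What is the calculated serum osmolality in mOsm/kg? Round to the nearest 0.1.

Calculated osmolality = 2·Na + glucose + BUN/2.8
= 2·169 + 7.6 + 43/2.8
= 338 + 7.60 + 15.36
= 360.96 mOsm/kg

361.0 mOsm/kg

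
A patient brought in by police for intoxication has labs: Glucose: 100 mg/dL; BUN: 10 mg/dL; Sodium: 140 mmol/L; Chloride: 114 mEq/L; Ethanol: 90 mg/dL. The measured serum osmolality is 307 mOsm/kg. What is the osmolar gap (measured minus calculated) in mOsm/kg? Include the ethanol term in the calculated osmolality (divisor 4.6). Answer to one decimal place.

-1.7 mOsm/kg

Calculated osmolality = 2·Na + glucose/18 + BUN/2.8 + ethanol/4.6
= 2·140 + 100/18 + 10/2.8 + 90/4.6
= 280 + 5.56 + 3.57 + 19.57
= 308.7 mOsm/kg ≈ 308.7 mOsm/kg
Osmolar gap = measured − calculated = 307 − 308.7 = -1.7 mOsm/kg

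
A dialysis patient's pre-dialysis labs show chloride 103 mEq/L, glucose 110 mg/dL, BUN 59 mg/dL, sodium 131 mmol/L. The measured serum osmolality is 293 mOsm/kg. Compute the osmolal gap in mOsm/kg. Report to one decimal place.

3.8 mOsm/kg

Calculated osmolality = 2·Na + glucose/18 + BUN/2.8
= 2·131 + 110/18 + 59/2.8
= 262 + 6.11 + 21.07
= 289.18 mOsm/kg ≈ 289.2 mOsm/kg
Osmolar gap = measured − calculated = 293 − 289.2 = 3.8 mOsm/kg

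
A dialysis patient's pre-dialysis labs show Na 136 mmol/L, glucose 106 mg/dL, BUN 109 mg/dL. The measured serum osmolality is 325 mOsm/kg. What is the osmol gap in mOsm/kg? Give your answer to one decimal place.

8.2 mOsm/kg

Calculated osmolality = 2·Na + glucose/18 + BUN/2.8
= 2·136 + 106/18 + 109/2.8
= 272 + 5.89 + 38.93
= 316.82 mOsm/kg ≈ 316.8 mOsm/kg
Osmolar gap = measured − calculated = 325 − 316.8 = 8.2 mOsm/kg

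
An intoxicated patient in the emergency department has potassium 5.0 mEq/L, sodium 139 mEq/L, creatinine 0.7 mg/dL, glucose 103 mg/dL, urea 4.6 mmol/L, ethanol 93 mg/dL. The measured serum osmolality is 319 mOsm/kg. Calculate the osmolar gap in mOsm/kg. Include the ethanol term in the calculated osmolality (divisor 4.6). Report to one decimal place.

10.5 mOsm/kg

Calculated osmolality = 2·Na + glucose/18 + urea + ethanol/4.6
= 2·139 + 103/18 + 4.6 + 93/4.6
= 278 + 5.72 + 4.60 + 20.22
= 308.54 mOsm/kg ≈ 308.5 mOsm/kg
Osmolar gap = measured − calculated = 319 − 308.5 = 10.5 mOsm/kg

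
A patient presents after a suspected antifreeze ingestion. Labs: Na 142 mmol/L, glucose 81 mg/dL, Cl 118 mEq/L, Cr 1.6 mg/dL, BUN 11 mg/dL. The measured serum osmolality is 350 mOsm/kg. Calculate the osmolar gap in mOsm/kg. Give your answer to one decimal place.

Calculated osmolality = 2·Na + glucose/18 + BUN/2.8
= 2·142 + 81/18 + 11/2.8
= 284 + 4.50 + 3.93
= 292.43 mOsm/kg ≈ 292.4 mOsm/kg
Osmolar gap = measured − calculated = 350 − 292.4 = 57.6 mOsm/kg

57.6 mOsm/kg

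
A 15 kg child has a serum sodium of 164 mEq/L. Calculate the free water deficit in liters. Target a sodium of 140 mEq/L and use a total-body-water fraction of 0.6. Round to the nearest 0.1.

1.5 L

TBW = 0.6 · 15 = 9 L
Free water deficit = TBW · (Na/140 − 1)
= 9 · (164/140 − 1)
= 9 · 0.1714
= 1.54 L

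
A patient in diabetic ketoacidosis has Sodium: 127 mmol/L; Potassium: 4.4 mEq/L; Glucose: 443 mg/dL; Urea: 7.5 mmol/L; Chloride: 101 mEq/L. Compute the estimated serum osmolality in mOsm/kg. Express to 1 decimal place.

Calculated osmolality = 2·Na + glucose/18 + urea
= 2·127 + 443/18 + 7.5
= 254 + 24.61 + 7.50
= 286.11 mOsm/kg

286.1 mOsm/kg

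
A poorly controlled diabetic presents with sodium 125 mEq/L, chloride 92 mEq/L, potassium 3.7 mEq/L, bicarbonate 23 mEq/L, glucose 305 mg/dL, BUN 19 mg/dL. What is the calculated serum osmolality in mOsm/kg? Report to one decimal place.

Calculated osmolality = 2·Na + glucose/18 + BUN/2.8
= 2·125 + 305/18 + 19/2.8
= 250 + 16.94 + 6.79
= 273.73 mOsm/kg

273.7 mOsm/kg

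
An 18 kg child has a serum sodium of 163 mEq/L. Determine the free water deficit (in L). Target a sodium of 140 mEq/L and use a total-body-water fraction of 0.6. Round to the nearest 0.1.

1.8 L

TBW = 0.6 · 18 = 10.8 L
Free water deficit = TBW · (Na/140 − 1)
= 10.8 · (163/140 − 1)
= 10.8 · 0.1643
= 1.77 L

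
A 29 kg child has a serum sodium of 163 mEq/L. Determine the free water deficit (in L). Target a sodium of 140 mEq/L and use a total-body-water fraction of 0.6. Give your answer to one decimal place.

TBW = 0.6 · 29 = 17.4 L
Free water deficit = TBW · (Na/140 − 1)
= 17.4 · (163/140 − 1)
= 17.4 · 0.1643
= 2.86 L

2.9 L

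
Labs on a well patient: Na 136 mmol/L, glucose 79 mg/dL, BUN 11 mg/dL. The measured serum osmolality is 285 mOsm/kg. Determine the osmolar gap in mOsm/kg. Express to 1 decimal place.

Calculated osmolality = 2·Na + glucose/18 + BUN/2.8
= 2·136 + 79/18 + 11/2.8
= 272 + 4.39 + 3.93
= 280.32 mOsm/kg ≈ 280.3 mOsm/kg
Osmolar gap = measured − calculated = 285 − 280.3 = 4.7 mOsm/kg

4.7 mOsm/kg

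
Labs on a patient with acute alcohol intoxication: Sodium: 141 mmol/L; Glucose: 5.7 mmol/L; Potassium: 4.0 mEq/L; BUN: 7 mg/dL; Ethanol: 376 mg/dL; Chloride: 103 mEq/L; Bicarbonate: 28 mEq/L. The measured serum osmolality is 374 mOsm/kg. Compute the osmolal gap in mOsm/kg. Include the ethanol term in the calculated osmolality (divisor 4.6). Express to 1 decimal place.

Calculated osmolality = 2·Na + glucose + BUN/2.8 + ethanol/4.6
= 2·141 + 5.7 + 7/2.8 + 376/4.6
= 282 + 5.70 + 2.50 + 81.74
= 371.94 mOsm/kg ≈ 371.9 mOsm/kg
Osmolar gap = measured − calculated = 374 − 371.9 = 2.1 mOsm/kg

2.1 mOsm/kg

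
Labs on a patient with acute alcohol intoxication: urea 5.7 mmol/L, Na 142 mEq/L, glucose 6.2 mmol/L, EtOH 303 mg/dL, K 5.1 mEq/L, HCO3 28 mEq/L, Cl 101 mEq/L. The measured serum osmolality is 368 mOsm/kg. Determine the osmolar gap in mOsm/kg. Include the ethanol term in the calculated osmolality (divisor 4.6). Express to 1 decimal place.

6.2 mOsm/kg

Calculated osmolality = 2·Na + glucose + urea + ethanol/4.6
= 2·142 + 6.2 + 5.7 + 303/4.6
= 284 + 6.20 + 5.70 + 65.87
= 361.77 mOsm/kg ≈ 361.8 mOsm/kg
Osmolar gap = measured − calculated = 368 − 361.8 = 6.2 mOsm/kg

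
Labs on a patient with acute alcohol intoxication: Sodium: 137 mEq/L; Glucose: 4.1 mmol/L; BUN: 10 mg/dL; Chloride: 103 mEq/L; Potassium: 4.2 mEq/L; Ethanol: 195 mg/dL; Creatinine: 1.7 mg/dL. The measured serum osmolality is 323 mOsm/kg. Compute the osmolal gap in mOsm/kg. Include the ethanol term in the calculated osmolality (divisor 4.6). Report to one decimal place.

Calculated osmolality = 2·Na + glucose + BUN/2.8 + ethanol/4.6
= 2·137 + 4.1 + 10/2.8 + 195/4.6
= 274 + 4.10 + 3.57 + 42.39
= 324.06 mOsm/kg ≈ 324.1 mOsm/kg
Osmolar gap = measured − calculated = 323 − 324.1 = -1.1 mOsm/kg

-1.1 mOsm/kg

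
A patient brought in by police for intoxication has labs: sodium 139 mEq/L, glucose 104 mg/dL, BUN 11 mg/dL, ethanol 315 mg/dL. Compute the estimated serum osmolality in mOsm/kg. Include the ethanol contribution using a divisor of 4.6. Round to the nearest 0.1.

Calculated osmolality = 2·Na + glucose/18 + BUN/2.8 + ethanol/4.6
= 2·139 + 104/18 + 11/2.8 + 315/4.6
= 278 + 5.78 + 3.93 + 68.48
= 356.19 mOsm/kg

356.2 mOsm/kg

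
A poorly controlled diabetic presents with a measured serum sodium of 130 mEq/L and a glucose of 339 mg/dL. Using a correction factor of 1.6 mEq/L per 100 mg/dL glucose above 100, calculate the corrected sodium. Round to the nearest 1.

134 mEq/L

Corrected Na = measured Na + 1.6 · (glucose − 100)/100
= 130 + 1.6 · (339 − 100)/100
= 130 + 3.8
= 133.8 mEq/L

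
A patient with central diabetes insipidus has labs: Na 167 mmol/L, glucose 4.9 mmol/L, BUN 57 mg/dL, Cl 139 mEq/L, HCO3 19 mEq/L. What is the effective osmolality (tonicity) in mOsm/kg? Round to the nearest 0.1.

338.9 mOsm/kg

Effective osmolality excludes urea (freely permeant across cell membranes):
2·Na + glucose
= 2·167 + 4.9
= 334 + 4.9
= 338.9 mOsm/kg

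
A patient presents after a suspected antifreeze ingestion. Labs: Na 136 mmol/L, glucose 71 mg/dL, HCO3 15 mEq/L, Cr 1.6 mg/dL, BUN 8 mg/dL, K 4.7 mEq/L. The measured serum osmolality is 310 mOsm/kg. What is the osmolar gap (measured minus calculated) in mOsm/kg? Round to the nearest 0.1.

31.2 mOsm/kg

Calculated osmolality = 2·Na + glucose/18 + BUN/2.8
= 2·136 + 71/18 + 8/2.8
= 272 + 3.94 + 2.86
= 278.8 mOsm/kg ≈ 278.8 mOsm/kg
Osmolar gap = measured − calculated = 310 − 278.8 = 31.2 mOsm/kg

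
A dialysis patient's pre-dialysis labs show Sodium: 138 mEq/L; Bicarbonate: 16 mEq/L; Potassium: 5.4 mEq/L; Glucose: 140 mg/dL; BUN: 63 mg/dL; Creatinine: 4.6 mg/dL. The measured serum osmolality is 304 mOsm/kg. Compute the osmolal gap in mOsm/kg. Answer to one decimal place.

Calculated osmolality = 2·Na + glucose/18 + BUN/2.8
= 2·138 + 140/18 + 63/2.8
= 276 + 7.78 + 22.50
= 306.28 mOsm/kg ≈ 306.3 mOsm/kg
Osmolar gap = measured − calculated = 304 − 306.3 = -2.3 mOsm/kg

-2.3 mOsm/kg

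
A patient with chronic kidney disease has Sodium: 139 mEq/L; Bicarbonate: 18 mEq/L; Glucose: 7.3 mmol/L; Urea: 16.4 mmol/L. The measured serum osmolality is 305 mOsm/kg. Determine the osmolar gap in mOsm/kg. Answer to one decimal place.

Calculated osmolality = 2·Na + glucose + urea
= 2·139 + 7.3 + 16.4
= 278 + 7.30 + 16.40
= 301.7 mOsm/kg ≈ 301.7 mOsm/kg
Osmolar gap = measured − calculated = 305 − 301.7 = 3.3 mOsm/kg

3.3 mOsm/kg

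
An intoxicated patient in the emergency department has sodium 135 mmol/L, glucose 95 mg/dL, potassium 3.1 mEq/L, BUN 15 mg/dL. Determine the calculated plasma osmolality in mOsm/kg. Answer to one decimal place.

Calculated osmolality = 2·Na + glucose/18 + BUN/2.8
= 2·135 + 95/18 + 15/2.8
= 270 + 5.28 + 5.36
= 280.64 mOsm/kg

280.6 mOsm/kg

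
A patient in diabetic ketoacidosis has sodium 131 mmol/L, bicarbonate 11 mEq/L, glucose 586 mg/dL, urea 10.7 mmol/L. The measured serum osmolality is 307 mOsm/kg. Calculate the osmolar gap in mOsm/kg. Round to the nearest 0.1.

1.7 mOsm/kg

Calculated osmolality = 2·Na + glucose/18 + urea
= 2·131 + 586/18 + 10.7
= 262 + 32.56 + 10.70
= 305.26 mOsm/kg ≈ 305.3 mOsm/kg
Osmolar gap = measured − calculated = 307 − 305.3 = 1.7 mOsm/kg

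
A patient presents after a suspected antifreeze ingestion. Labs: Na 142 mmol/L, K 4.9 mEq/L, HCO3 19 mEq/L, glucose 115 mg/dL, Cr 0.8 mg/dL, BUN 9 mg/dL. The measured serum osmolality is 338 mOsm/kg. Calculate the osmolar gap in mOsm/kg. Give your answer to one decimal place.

Calculated osmolality = 2·Na + glucose/18 + BUN/2.8
= 2·142 + 115/18 + 9/2.8
= 284 + 6.39 + 3.21
= 293.6 mOsm/kg ≈ 293.6 mOsm/kg
Osmolar gap = measured − calculated = 338 − 293.6 = 44.4 mOsm/kg

44.4 mOsm/kg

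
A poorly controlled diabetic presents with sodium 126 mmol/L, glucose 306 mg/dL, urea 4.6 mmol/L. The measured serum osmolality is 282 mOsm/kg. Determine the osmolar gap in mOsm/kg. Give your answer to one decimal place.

8.4 mOsm/kg

Calculated osmolality = 2·Na + glucose/18 + urea
= 2·126 + 306/18 + 4.6
= 252 + 17 + 4.60
= 273.6 mOsm/kg ≈ 273.6 mOsm/kg
Osmolar gap = measured − calculated = 282 − 273.6 = 8.4 mOsm/kg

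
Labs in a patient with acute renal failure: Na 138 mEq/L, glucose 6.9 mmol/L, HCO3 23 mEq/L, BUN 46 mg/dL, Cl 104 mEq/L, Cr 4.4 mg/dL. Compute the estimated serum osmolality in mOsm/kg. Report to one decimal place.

299.3 mOsm/kg

Calculated osmolality = 2·Na + glucose + BUN/2.8
= 2·138 + 6.9 + 46/2.8
= 276 + 6.90 + 16.43
= 299.33 mOsm/kg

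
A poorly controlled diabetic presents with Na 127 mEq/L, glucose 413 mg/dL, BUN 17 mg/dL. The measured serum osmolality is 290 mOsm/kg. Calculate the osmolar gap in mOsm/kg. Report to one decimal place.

Calculated osmolality = 2·Na + glucose/18 + BUN/2.8
= 2·127 + 413/18 + 17/2.8
= 254 + 22.94 + 6.07
= 283.01 mOsm/kg ≈ 283.0 mOsm/kg
Osmolar gap = measured − calculated = 290 − 283.0 = 7.0 mOsm/kg

7.0 mOsm/kg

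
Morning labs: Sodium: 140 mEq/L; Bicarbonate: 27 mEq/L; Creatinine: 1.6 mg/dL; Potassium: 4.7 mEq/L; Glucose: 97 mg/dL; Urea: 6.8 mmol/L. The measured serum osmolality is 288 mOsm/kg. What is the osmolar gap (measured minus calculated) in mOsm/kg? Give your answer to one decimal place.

-4.2 mOsm/kg

Calculated osmolality = 2·Na + glucose/18 + urea
= 2·140 + 97/18 + 6.8
= 280 + 5.39 + 6.80
= 292.19 mOsm/kg ≈ 292.2 mOsm/kg
Osmolar gap = measured − calculated = 288 − 292.2 = -4.2 mOsm/kg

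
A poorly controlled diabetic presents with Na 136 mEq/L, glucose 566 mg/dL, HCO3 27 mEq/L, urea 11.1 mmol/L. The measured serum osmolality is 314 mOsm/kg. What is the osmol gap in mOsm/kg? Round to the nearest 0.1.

Calculated osmolality = 2·Na + glucose/18 + urea
= 2·136 + 566/18 + 11.1
= 272 + 31.44 + 11.10
= 314.54 mOsm/kg ≈ 314.5 mOsm/kg
Osmolar gap = measured − calculated = 314 − 314.5 = -0.5 mOsm/kg

-0.5 mOsm/kg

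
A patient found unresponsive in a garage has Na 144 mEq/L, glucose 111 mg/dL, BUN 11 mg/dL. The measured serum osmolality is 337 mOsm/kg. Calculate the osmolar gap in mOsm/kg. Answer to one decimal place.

38.9 mOsm/kg

Calculated osmolality = 2·Na + glucose/18 + BUN/2.8
= 2·144 + 111/18 + 11/2.8
= 288 + 6.17 + 3.93
= 298.1 mOsm/kg ≈ 298.1 mOsm/kg
Osmolar gap = measured − calculated = 337 − 298.1 = 38.9 mOsm/kg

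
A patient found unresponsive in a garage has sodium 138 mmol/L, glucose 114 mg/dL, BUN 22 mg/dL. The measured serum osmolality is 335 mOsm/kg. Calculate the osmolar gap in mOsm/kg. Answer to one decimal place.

44.8 mOsm/kg

Calculated osmolality = 2·Na + glucose/18 + BUN/2.8
= 2·138 + 114/18 + 22/2.8
= 276 + 6.33 + 7.86
= 290.19 mOsm/kg ≈ 290.2 mOsm/kg
Osmolar gap = measured − calculated = 335 − 290.2 = 44.8 mOsm/kg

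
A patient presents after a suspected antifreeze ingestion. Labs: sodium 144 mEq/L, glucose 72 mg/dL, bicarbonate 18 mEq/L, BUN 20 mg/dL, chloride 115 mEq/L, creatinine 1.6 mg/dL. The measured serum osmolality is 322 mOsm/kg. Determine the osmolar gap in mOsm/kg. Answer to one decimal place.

22.9 mOsm/kg

Calculated osmolality = 2·Na + glucose/18 + BUN/2.8
= 2·144 + 72/18 + 20/2.8
= 288 + 4 + 7.14
= 299.14 mOsm/kg ≈ 299.1 mOsm/kg
Osmolar gap = measured − calculated = 322 − 299.1 = 22.9 mOsm/kg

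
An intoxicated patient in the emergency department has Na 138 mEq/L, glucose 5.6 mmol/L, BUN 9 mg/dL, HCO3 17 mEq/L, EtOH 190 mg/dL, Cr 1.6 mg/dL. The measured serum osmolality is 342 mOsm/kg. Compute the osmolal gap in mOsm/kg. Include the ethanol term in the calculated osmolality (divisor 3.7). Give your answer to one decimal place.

5.8 mOsm/kg

Calculated osmolality = 2·Na + glucose + BUN/2.8 + ethanol/3.7
= 2·138 + 5.6 + 9/2.8 + 190/3.7
= 276 + 5.60 + 3.21 + 51.35
= 336.16 mOsm/kg ≈ 336.2 mOsm/kg
Osmolar gap = measured − calculated = 342 − 336.2 = 5.8 mOsm/kg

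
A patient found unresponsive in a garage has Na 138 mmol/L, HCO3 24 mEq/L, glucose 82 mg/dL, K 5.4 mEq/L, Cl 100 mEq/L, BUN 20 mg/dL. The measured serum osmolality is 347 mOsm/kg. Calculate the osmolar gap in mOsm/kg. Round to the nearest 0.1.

59.3 mOsm/kg

Calculated osmolality = 2·Na + glucose/18 + BUN/2.8
= 2·138 + 82/18 + 20/2.8
= 276 + 4.56 + 7.14
= 287.7 mOsm/kg ≈ 287.7 mOsm/kg
Osmolar gap = measured − calculated = 347 − 287.7 = 59.3 mOsm/kg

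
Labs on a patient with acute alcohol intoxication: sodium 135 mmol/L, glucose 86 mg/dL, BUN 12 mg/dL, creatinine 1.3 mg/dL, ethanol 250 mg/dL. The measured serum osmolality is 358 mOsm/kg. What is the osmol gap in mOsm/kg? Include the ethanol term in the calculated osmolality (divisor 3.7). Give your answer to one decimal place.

11.4 mOsm/kg

Calculated osmolality = 2·Na + glucose/18 + BUN/2.8 + ethanol/3.7
= 2·135 + 86/18 + 12/2.8 + 250/3.7
= 270 + 4.78 + 4.29 + 67.57
= 346.64 mOsm/kg ≈ 346.6 mOsm/kg
Osmolar gap = measured − calculated = 358 − 346.6 = 11.4 mOsm/kg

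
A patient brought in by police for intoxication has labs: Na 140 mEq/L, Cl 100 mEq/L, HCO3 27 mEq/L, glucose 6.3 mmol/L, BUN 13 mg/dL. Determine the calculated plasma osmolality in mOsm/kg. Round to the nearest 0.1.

290.9 mOsm/kg

Calculated osmolality = 2·Na + glucose + BUN/2.8
= 2·140 + 6.3 + 13/2.8
= 280 + 6.30 + 4.64
= 290.94 mOsm/kg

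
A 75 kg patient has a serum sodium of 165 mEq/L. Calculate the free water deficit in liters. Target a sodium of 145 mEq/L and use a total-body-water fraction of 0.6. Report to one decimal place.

6.2 L

TBW = 0.6 · 75 = 45 L
Free water deficit = TBW · (Na/145 − 1)
= 45 · (165/145 − 1)
= 45 · 0.1379
= 6.21 L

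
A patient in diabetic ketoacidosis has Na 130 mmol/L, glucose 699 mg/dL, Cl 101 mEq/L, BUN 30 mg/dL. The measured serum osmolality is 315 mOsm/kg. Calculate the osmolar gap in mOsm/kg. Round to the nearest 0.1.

Calculated osmolality = 2·Na + glucose/18 + BUN/2.8
= 2·130 + 699/18 + 30/2.8
= 260 + 38.83 + 10.71
= 309.54 mOsm/kg ≈ 309.5 mOsm/kg
Osmolar gap = measured − calculated = 315 − 309.5 = 5.5 mOsm/kg

5.5 mOsm/kg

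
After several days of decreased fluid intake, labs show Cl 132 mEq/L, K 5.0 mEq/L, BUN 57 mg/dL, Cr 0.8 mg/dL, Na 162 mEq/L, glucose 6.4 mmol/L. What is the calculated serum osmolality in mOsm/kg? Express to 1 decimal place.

350.8 mOsm/kg

Calculated osmolality = 2·Na + glucose + BUN/2.8
= 2·162 + 6.4 + 57/2.8
= 324 + 6.40 + 20.36
= 350.76 mOsm/kg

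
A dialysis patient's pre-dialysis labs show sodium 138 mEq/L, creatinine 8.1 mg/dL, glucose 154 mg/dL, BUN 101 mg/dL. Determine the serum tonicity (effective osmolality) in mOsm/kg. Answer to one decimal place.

Effective osmolality excludes urea (freely permeant across cell membranes):
2·Na + glucose/18
= 2·138 + 154/18
= 276 + 8.56
= 284.56 mOsm/kg

284.6 mOsm/kg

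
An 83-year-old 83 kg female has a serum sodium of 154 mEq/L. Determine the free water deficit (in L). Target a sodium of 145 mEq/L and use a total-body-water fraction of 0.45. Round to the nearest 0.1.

2.3 L

TBW = 0.45 · 83 = 37.35 L
Free water deficit = TBW · (Na/145 − 1)
= 37.35 · (154/145 − 1)
= 37.35 · 0.0621
= 2.32 L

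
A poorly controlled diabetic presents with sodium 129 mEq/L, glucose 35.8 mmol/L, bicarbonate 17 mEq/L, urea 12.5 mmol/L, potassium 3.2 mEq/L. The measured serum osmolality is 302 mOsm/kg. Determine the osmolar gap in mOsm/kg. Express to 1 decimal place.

-4.3 mOsm/kg

Calculated osmolality = 2·Na + glucose + urea
= 2·129 + 35.8 + 12.5
= 258 + 35.80 + 12.50
= 306.3 mOsm/kg ≈ 306.3 mOsm/kg
Osmolar gap = measured − calculated = 302 − 306.3 = -4.3 mOsm/kg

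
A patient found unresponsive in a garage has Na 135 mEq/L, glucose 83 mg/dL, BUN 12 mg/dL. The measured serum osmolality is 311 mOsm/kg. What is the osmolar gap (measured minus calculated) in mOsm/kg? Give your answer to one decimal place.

32.1 mOsm/kg

Calculated osmolality = 2·Na + glucose/18 + BUN/2.8
= 2·135 + 83/18 + 12/2.8
= 270 + 4.61 + 4.29
= 278.9 mOsm/kg ≈ 278.9 mOsm/kg
Osmolar gap = measured − calculated = 311 − 278.9 = 32.1 mOsm/kg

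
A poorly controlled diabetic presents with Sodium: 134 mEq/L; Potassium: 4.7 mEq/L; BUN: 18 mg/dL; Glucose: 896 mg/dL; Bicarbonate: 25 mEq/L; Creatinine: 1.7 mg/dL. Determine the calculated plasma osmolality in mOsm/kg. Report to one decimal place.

Calculated osmolality = 2·Na + glucose/18 + BUN/2.8
= 2·134 + 896/18 + 18/2.8
= 268 + 49.78 + 6.43
= 324.21 mOsm/kg

324.2 mOsm/kg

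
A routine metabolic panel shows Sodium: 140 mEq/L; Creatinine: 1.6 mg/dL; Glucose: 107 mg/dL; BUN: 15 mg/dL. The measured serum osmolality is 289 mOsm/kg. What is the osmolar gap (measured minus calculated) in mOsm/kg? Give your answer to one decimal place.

-2.3 mOsm/kg

Calculated osmolality = 2·Na + glucose/18 + BUN/2.8
= 2·140 + 107/18 + 15/2.8
= 280 + 5.94 + 5.36
= 291.3 mOsm/kg ≈ 291.3 mOsm/kg
Osmolar gap = measured − calculated = 289 − 291.3 = -2.3 mOsm/kg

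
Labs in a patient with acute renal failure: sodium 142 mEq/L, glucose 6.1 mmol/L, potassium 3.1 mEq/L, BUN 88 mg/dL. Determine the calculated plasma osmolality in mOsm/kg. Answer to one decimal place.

321.5 mOsm/kg

Calculated osmolality = 2·Na + glucose + BUN/2.8
= 2·142 + 6.1 + 88/2.8
= 284 + 6.10 + 31.43
= 321.53 mOsm/kg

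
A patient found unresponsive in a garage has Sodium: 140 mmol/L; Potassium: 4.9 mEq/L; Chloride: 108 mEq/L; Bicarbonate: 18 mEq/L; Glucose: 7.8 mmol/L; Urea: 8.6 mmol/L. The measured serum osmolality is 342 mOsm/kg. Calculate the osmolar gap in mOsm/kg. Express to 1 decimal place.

Calculated osmolality = 2·Na + glucose + urea
= 2·140 + 7.8 + 8.6
= 280 + 7.80 + 8.60
= 296.4 mOsm/kg ≈ 296.4 mOsm/kg
Osmolar gap = measured − calculated = 342 − 296.4 = 45.6 mOsm/kg

45.6 mOsm/kg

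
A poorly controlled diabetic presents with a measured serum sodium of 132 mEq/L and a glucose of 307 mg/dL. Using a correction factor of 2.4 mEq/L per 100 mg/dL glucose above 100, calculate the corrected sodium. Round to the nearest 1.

137 mEq/L

Corrected Na = measured Na + 2.4 · (glucose − 100)/100
= 132 + 2.4 · (307 − 100)/100
= 132 + 5
= 137 mEq/L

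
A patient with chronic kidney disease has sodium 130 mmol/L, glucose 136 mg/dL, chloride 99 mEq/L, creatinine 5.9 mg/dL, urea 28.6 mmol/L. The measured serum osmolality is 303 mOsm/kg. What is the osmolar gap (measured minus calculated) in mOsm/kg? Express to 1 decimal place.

Calculated osmolality = 2·Na + glucose/18 + urea
= 2·130 + 136/18 + 28.6
= 260 + 7.56 + 28.60
= 296.16 mOsm/kg ≈ 296.2 mOsm/kg
Osmolar gap = measured − calculated = 303 − 296.2 = 6.8 mOsm/kg

6.8 mOsm/kg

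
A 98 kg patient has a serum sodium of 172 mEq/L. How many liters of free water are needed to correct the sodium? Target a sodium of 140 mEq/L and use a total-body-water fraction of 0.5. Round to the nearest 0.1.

11.2 L

TBW = 0.5 · 98 = 49 L
Free water deficit = TBW · (Na/140 − 1)
= 49 · (172/140 − 1)
= 49 · 0.2286
= 11.2 L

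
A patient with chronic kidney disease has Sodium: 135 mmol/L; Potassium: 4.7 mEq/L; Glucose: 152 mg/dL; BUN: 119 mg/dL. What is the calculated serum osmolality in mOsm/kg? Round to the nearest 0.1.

320.9 mOsm/kg

Calculated osmolality = 2·Na + glucose/18 + BUN/2.8
= 2·135 + 152/18 + 119/2.8
= 270 + 8.44 + 42.50
= 320.94 mOsm/kg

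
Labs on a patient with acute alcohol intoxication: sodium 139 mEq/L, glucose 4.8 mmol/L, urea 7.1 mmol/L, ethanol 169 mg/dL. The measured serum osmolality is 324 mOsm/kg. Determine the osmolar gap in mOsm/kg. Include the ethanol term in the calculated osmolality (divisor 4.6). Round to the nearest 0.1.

-2.6 mOsm/kg

Calculated osmolality = 2·Na + glucose + urea + ethanol/4.6
= 2·139 + 4.8 + 7.1 + 169/4.6
= 278 + 4.80 + 7.10 + 36.74
= 326.64 mOsm/kg ≈ 326.6 mOsm/kg
Osmolar gap = measured − calculated = 324 − 326.6 = -2.6 mOsm/kg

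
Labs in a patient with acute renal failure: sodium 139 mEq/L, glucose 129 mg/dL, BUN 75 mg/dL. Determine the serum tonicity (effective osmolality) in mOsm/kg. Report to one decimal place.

285.2 mOsm/kg

Effective osmolality excludes urea (freely permeant across cell membranes):
2·Na + glucose/18
= 2·139 + 129/18
= 278 + 7.17
= 285.17 mOsm/kg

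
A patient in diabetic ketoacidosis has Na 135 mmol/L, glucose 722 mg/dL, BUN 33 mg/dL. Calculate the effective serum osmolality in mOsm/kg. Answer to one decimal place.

310.1 mOsm/kg

Effective osmolality excludes urea (freely permeant across cell membranes):
2·Na + glucose/18
= 2·135 + 722/18
= 270 + 40.11
= 310.11 mOsm/kg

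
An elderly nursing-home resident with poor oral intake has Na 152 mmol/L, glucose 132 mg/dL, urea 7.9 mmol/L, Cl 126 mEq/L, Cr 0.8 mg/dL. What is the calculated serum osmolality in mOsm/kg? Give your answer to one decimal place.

Calculated osmolality = 2·Na + glucose/18 + urea
= 2·152 + 132/18 + 7.9
= 304 + 7.33 + 7.90
= 319.23 mOsm/kg

319.2 mOsm/kg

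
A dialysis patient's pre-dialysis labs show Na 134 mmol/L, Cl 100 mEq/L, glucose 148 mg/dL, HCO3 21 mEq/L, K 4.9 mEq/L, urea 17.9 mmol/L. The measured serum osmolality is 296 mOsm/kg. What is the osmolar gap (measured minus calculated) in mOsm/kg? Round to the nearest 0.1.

1.9 mOsm/kg

Calculated osmolality = 2·Na + glucose/18 + urea
= 2·134 + 148/18 + 17.9
= 268 + 8.22 + 17.90
= 294.12 mOsm/kg ≈ 294.1 mOsm/kg
Osmolar gap = measured − calculated = 296 − 294.1 = 1.9 mOsm/kg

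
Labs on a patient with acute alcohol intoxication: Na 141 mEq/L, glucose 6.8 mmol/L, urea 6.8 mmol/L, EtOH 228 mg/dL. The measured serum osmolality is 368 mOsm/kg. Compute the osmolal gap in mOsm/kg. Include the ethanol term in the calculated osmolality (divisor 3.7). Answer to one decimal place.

10.8 mOsm/kg

Calculated osmolality = 2·Na + glucose + urea + ethanol/3.7
= 2·141 + 6.8 + 6.8 + 228/3.7
= 282 + 6.80 + 6.80 + 61.62
= 357.22 mOsm/kg ≈ 357.2 mOsm/kg
Osmolar gap = measured − calculated = 368 − 357.2 = 10.8 mOsm/kg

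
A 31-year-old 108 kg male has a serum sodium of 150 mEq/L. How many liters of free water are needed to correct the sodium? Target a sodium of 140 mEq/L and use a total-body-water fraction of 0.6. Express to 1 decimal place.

TBW = 0.6 · 108 = 64.8 L
Free water deficit = TBW · (Na/140 − 1)
= 64.8 · (150/140 − 1)
= 64.8 · 0.0714
= 4.63 L

4.6 L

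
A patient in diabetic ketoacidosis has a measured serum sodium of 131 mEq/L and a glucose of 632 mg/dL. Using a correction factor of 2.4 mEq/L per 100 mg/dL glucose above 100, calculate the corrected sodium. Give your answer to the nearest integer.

144 mEq/L

Corrected Na = measured Na + 2.4 · (glucose − 100)/100
= 131 + 2.4 · (632 − 100)/100
= 131 + 12.8
= 143.8 mEq/L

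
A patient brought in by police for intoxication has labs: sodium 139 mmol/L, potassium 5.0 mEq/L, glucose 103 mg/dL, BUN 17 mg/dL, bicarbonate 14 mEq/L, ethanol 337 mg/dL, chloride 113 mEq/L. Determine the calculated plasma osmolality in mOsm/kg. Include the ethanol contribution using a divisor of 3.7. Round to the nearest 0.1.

Calculated osmolality = 2·Na + glucose/18 + BUN/2.8 + ethanol/3.7
= 2·139 + 103/18 + 17/2.8 + 337/3.7
= 278 + 5.72 + 6.07 + 91.08
= 380.87 mOsm/kg

380.9 mOsm/kg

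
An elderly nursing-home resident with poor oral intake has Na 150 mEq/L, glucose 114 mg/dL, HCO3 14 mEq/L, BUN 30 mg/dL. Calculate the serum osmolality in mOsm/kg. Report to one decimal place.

Calculated osmolality = 2·Na + glucose/18 + BUN/2.8
= 2·150 + 114/18 + 30/2.8
= 300 + 6.33 + 10.71
= 317.04 mOsm/kg

317.0 mOsm/kg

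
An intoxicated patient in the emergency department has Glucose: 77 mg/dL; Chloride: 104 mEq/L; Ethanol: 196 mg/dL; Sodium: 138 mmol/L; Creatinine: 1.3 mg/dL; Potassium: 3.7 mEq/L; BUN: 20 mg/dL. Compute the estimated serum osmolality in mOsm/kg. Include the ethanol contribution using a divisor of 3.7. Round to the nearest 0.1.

340.4 mOsm/kg

Calculated osmolality = 2·Na + glucose/18 + BUN/2.8 + ethanol/3.7
= 2·138 + 77/18 + 20/2.8 + 196/3.7
= 276 + 4.28 + 7.14 + 52.97
= 340.39 mOsm/kg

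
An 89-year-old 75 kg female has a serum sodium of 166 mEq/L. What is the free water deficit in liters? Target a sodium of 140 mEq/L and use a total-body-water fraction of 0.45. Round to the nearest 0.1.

6.3 L

TBW = 0.45 · 75 = 33.75 L
Free water deficit = TBW · (Na/140 − 1)
= 33.75 · (166/140 − 1)
= 33.75 · 0.1857
= 6.27 L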